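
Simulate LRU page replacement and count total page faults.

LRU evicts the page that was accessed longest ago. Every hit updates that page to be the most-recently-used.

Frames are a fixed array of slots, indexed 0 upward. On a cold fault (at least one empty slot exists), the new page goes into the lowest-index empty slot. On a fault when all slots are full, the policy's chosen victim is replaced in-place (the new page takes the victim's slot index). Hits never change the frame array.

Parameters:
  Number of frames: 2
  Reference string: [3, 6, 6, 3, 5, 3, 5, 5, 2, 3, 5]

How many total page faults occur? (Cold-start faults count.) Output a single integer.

Step 0: ref 3 → FAULT, frames=[3,-]
Step 1: ref 6 → FAULT, frames=[3,6]
Step 2: ref 6 → HIT, frames=[3,6]
Step 3: ref 3 → HIT, frames=[3,6]
Step 4: ref 5 → FAULT (evict 6), frames=[3,5]
Step 5: ref 3 → HIT, frames=[3,5]
Step 6: ref 5 → HIT, frames=[3,5]
Step 7: ref 5 → HIT, frames=[3,5]
Step 8: ref 2 → FAULT (evict 3), frames=[2,5]
Step 9: ref 3 → FAULT (evict 5), frames=[2,3]
Step 10: ref 5 → FAULT (evict 2), frames=[5,3]
Total faults: 6

Answer: 6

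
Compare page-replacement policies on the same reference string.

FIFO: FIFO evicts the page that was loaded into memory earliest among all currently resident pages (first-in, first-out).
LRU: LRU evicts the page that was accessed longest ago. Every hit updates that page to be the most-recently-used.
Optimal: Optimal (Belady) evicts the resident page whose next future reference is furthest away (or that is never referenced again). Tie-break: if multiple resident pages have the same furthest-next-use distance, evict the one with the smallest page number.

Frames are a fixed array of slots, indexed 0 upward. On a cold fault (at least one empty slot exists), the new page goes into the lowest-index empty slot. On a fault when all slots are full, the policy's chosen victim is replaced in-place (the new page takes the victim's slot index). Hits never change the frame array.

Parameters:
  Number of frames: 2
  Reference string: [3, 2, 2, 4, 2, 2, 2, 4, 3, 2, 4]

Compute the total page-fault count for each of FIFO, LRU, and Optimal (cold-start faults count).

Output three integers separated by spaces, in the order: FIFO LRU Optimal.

--- FIFO ---
  step 0: ref 3 -> FAULT, frames=[3,-] (faults so far: 1)
  step 1: ref 2 -> FAULT, frames=[3,2] (faults so far: 2)
  step 2: ref 2 -> HIT, frames=[3,2] (faults so far: 2)
  step 3: ref 4 -> FAULT, evict 3, frames=[4,2] (faults so far: 3)
  step 4: ref 2 -> HIT, frames=[4,2] (faults so far: 3)
  step 5: ref 2 -> HIT, frames=[4,2] (faults so far: 3)
  step 6: ref 2 -> HIT, frames=[4,2] (faults so far: 3)
  step 7: ref 4 -> HIT, frames=[4,2] (faults so far: 3)
  step 8: ref 3 -> FAULT, evict 2, frames=[4,3] (faults so far: 4)
  step 9: ref 2 -> FAULT, evict 4, frames=[2,3] (faults so far: 5)
  step 10: ref 4 -> FAULT, evict 3, frames=[2,4] (faults so far: 6)
  FIFO total faults: 6
--- LRU ---
  step 0: ref 3 -> FAULT, frames=[3,-] (faults so far: 1)
  step 1: ref 2 -> FAULT, frames=[3,2] (faults so far: 2)
  step 2: ref 2 -> HIT, frames=[3,2] (faults so far: 2)
  step 3: ref 4 -> FAULT, evict 3, frames=[4,2] (faults so far: 3)
  step 4: ref 2 -> HIT, frames=[4,2] (faults so far: 3)
  step 5: ref 2 -> HIT, frames=[4,2] (faults so far: 3)
  step 6: ref 2 -> HIT, frames=[4,2] (faults so far: 3)
  step 7: ref 4 -> HIT, frames=[4,2] (faults so far: 3)
  step 8: ref 3 -> FAULT, evict 2, frames=[4,3] (faults so far: 4)
  step 9: ref 2 -> FAULT, evict 4, frames=[2,3] (faults so far: 5)
  step 10: ref 4 -> FAULT, evict 3, frames=[2,4] (faults so far: 6)
  LRU total faults: 6
--- Optimal ---
  step 0: ref 3 -> FAULT, frames=[3,-] (faults so far: 1)
  step 1: ref 2 -> FAULT, frames=[3,2] (faults so far: 2)
  step 2: ref 2 -> HIT, frames=[3,2] (faults so far: 2)
  step 3: ref 4 -> FAULT, evict 3, frames=[4,2] (faults so far: 3)
  step 4: ref 2 -> HIT, frames=[4,2] (faults so far: 3)
  step 5: ref 2 -> HIT, frames=[4,2] (faults so far: 3)
  step 6: ref 2 -> HIT, frames=[4,2] (faults so far: 3)
  step 7: ref 4 -> HIT, frames=[4,2] (faults so far: 3)
  step 8: ref 3 -> FAULT, evict 4, frames=[3,2] (faults so far: 4)
  step 9: ref 2 -> HIT, frames=[3,2] (faults so far: 4)
  step 10: ref 4 -> FAULT, evict 2, frames=[3,4] (faults so far: 5)
  Optimal total faults: 5

Answer: 6 6 5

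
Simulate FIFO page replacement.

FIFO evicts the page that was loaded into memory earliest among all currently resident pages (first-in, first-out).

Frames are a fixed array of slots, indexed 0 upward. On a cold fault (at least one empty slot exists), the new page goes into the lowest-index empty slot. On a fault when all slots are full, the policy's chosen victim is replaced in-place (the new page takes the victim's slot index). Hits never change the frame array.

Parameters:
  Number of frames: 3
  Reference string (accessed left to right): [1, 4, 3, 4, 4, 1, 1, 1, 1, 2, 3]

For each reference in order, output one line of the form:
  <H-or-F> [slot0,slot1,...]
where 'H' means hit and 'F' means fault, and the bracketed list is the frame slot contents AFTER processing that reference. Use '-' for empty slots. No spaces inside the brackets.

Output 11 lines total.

F [1,-,-]
F [1,4,-]
F [1,4,3]
H [1,4,3]
H [1,4,3]
H [1,4,3]
H [1,4,3]
H [1,4,3]
H [1,4,3]
F [2,4,3]
H [2,4,3]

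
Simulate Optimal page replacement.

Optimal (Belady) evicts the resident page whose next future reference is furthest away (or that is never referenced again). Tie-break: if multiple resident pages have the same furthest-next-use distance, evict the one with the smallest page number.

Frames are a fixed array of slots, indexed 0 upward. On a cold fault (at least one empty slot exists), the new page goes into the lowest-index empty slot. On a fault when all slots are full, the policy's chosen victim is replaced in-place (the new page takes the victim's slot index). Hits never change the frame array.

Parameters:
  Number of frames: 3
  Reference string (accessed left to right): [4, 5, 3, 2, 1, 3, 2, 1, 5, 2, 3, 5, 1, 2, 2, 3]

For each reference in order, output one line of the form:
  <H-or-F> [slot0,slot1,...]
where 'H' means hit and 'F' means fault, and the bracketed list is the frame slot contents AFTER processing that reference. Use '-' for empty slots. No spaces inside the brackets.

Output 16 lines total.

F [4,-,-]
F [4,5,-]
F [4,5,3]
F [2,5,3]
F [2,1,3]
H [2,1,3]
H [2,1,3]
H [2,1,3]
F [2,5,3]
H [2,5,3]
H [2,5,3]
H [2,5,3]
F [2,1,3]
H [2,1,3]
H [2,1,3]
H [2,1,3]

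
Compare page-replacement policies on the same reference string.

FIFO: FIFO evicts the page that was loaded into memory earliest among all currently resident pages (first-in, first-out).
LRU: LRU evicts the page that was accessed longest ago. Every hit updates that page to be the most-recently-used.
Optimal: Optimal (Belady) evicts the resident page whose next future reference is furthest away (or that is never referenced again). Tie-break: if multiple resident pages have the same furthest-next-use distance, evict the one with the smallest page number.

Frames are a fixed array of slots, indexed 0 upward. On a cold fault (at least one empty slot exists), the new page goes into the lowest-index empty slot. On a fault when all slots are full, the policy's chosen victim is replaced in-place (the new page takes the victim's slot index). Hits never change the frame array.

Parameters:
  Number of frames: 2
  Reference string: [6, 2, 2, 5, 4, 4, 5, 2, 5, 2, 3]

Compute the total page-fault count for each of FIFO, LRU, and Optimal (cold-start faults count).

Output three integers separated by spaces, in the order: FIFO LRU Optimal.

--- FIFO ---
  step 0: ref 6 -> FAULT, frames=[6,-] (faults so far: 1)
  step 1: ref 2 -> FAULT, frames=[6,2] (faults so far: 2)
  step 2: ref 2 -> HIT, frames=[6,2] (faults so far: 2)
  step 3: ref 5 -> FAULT, evict 6, frames=[5,2] (faults so far: 3)
  step 4: ref 4 -> FAULT, evict 2, frames=[5,4] (faults so far: 4)
  step 5: ref 4 -> HIT, frames=[5,4] (faults so far: 4)
  step 6: ref 5 -> HIT, frames=[5,4] (faults so far: 4)
  step 7: ref 2 -> FAULT, evict 5, frames=[2,4] (faults so far: 5)
  step 8: ref 5 -> FAULT, evict 4, frames=[2,5] (faults so far: 6)
  step 9: ref 2 -> HIT, frames=[2,5] (faults so far: 6)
  step 10: ref 3 -> FAULT, evict 2, frames=[3,5] (faults so far: 7)
  FIFO total faults: 7
--- LRU ---
  step 0: ref 6 -> FAULT, frames=[6,-] (faults so far: 1)
  step 1: ref 2 -> FAULT, frames=[6,2] (faults so far: 2)
  step 2: ref 2 -> HIT, frames=[6,2] (faults so far: 2)
  step 3: ref 5 -> FAULT, evict 6, frames=[5,2] (faults so far: 3)
  step 4: ref 4 -> FAULT, evict 2, frames=[5,4] (faults so far: 4)
  step 5: ref 4 -> HIT, frames=[5,4] (faults so far: 4)
  step 6: ref 5 -> HIT, frames=[5,4] (faults so far: 4)
  step 7: ref 2 -> FAULT, evict 4, frames=[5,2] (faults so far: 5)
  step 8: ref 5 -> HIT, frames=[5,2] (faults so far: 5)
  step 9: ref 2 -> HIT, frames=[5,2] (faults so far: 5)
  step 10: ref 3 -> FAULT, evict 5, frames=[3,2] (faults so far: 6)
  LRU total faults: 6
--- Optimal ---
  step 0: ref 6 -> FAULT, frames=[6,-] (faults so far: 1)
  step 1: ref 2 -> FAULT, frames=[6,2] (faults so far: 2)
  step 2: ref 2 -> HIT, frames=[6,2] (faults so far: 2)
  step 3: ref 5 -> FAULT, evict 6, frames=[5,2] (faults so far: 3)
  step 4: ref 4 -> FAULT, evict 2, frames=[5,4] (faults so far: 4)
  step 5: ref 4 -> HIT, frames=[5,4] (faults so far: 4)
  step 6: ref 5 -> HIT, frames=[5,4] (faults so far: 4)
  step 7: ref 2 -> FAULT, evict 4, frames=[5,2] (faults so far: 5)
  step 8: ref 5 -> HIT, frames=[5,2] (faults so far: 5)
  step 9: ref 2 -> HIT, frames=[5,2] (faults so far: 5)
  step 10: ref 3 -> FAULT, evict 2, frames=[5,3] (faults so far: 6)
  Optimal total faults: 6

Answer: 7 6 6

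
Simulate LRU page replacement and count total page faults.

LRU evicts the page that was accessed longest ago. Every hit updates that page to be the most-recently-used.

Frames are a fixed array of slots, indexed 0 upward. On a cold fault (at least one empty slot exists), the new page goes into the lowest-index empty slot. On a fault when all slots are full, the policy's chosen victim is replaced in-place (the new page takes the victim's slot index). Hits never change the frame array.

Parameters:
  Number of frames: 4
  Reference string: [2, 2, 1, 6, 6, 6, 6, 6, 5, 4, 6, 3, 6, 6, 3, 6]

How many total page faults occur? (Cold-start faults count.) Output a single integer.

Answer: 6

Derivation:
Step 0: ref 2 → FAULT, frames=[2,-,-,-]
Step 1: ref 2 → HIT, frames=[2,-,-,-]
Step 2: ref 1 → FAULT, frames=[2,1,-,-]
Step 3: ref 6 → FAULT, frames=[2,1,6,-]
Step 4: ref 6 → HIT, frames=[2,1,6,-]
Step 5: ref 6 → HIT, frames=[2,1,6,-]
Step 6: ref 6 → HIT, frames=[2,1,6,-]
Step 7: ref 6 → HIT, frames=[2,1,6,-]
Step 8: ref 5 → FAULT, frames=[2,1,6,5]
Step 9: ref 4 → FAULT (evict 2), frames=[4,1,6,5]
Step 10: ref 6 → HIT, frames=[4,1,6,5]
Step 11: ref 3 → FAULT (evict 1), frames=[4,3,6,5]
Step 12: ref 6 → HIT, frames=[4,3,6,5]
Step 13: ref 6 → HIT, frames=[4,3,6,5]
Step 14: ref 3 → HIT, frames=[4,3,6,5]
Step 15: ref 6 → HIT, frames=[4,3,6,5]
Total faults: 6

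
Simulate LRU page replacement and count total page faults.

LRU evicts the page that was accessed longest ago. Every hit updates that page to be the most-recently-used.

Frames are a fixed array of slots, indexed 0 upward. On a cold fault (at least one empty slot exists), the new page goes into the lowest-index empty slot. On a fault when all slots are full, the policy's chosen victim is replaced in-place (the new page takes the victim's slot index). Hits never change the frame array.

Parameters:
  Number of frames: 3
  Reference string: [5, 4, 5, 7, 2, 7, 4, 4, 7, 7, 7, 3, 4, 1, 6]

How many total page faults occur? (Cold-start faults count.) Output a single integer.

Answer: 8

Derivation:
Step 0: ref 5 → FAULT, frames=[5,-,-]
Step 1: ref 4 → FAULT, frames=[5,4,-]
Step 2: ref 5 → HIT, frames=[5,4,-]
Step 3: ref 7 → FAULT, frames=[5,4,7]
Step 4: ref 2 → FAULT (evict 4), frames=[5,2,7]
Step 5: ref 7 → HIT, frames=[5,2,7]
Step 6: ref 4 → FAULT (evict 5), frames=[4,2,7]
Step 7: ref 4 → HIT, frames=[4,2,7]
Step 8: ref 7 → HIT, frames=[4,2,7]
Step 9: ref 7 → HIT, frames=[4,2,7]
Step 10: ref 7 → HIT, frames=[4,2,7]
Step 11: ref 3 → FAULT (evict 2), frames=[4,3,7]
Step 12: ref 4 → HIT, frames=[4,3,7]
Step 13: ref 1 → FAULT (evict 7), frames=[4,3,1]
Step 14: ref 6 → FAULT (evict 3), frames=[4,6,1]
Total faults: 8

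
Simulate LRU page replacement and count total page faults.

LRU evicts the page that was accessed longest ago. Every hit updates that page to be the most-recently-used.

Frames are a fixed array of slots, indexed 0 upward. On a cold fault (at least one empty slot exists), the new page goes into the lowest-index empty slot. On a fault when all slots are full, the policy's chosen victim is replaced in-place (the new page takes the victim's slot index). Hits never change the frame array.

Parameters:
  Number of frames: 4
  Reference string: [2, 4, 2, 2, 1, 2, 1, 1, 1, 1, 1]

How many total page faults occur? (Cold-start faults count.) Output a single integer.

Answer: 3

Derivation:
Step 0: ref 2 → FAULT, frames=[2,-,-,-]
Step 1: ref 4 → FAULT, frames=[2,4,-,-]
Step 2: ref 2 → HIT, frames=[2,4,-,-]
Step 3: ref 2 → HIT, frames=[2,4,-,-]
Step 4: ref 1 → FAULT, frames=[2,4,1,-]
Step 5: ref 2 → HIT, frames=[2,4,1,-]
Step 6: ref 1 → HIT, frames=[2,4,1,-]
Step 7: ref 1 → HIT, frames=[2,4,1,-]
Step 8: ref 1 → HIT, frames=[2,4,1,-]
Step 9: ref 1 → HIT, frames=[2,4,1,-]
Step 10: ref 1 → HIT, frames=[2,4,1,-]
Total faults: 3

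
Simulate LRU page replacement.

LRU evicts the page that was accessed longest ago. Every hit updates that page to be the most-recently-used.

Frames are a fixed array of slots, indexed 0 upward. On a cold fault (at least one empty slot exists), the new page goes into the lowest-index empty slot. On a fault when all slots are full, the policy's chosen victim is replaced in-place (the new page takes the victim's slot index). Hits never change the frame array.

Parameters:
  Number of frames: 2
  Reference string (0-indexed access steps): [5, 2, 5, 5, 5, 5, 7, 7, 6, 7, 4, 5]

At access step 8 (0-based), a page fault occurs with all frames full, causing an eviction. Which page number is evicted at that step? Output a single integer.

Answer: 5

Derivation:
Step 0: ref 5 -> FAULT, frames=[5,-]
Step 1: ref 2 -> FAULT, frames=[5,2]
Step 2: ref 5 -> HIT, frames=[5,2]
Step 3: ref 5 -> HIT, frames=[5,2]
Step 4: ref 5 -> HIT, frames=[5,2]
Step 5: ref 5 -> HIT, frames=[5,2]
Step 6: ref 7 -> FAULT, evict 2, frames=[5,7]
Step 7: ref 7 -> HIT, frames=[5,7]
Step 8: ref 6 -> FAULT, evict 5, frames=[6,7]
At step 8: evicted page 5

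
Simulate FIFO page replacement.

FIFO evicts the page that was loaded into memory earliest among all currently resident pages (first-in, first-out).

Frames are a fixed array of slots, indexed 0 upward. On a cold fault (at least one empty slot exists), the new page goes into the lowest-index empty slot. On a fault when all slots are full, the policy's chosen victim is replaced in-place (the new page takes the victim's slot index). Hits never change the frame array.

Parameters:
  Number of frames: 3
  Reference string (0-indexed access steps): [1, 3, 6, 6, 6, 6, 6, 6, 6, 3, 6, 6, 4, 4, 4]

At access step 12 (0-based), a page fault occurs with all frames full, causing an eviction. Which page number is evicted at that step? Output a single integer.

Step 0: ref 1 -> FAULT, frames=[1,-,-]
Step 1: ref 3 -> FAULT, frames=[1,3,-]
Step 2: ref 6 -> FAULT, frames=[1,3,6]
Step 3: ref 6 -> HIT, frames=[1,3,6]
Step 4: ref 6 -> HIT, frames=[1,3,6]
Step 5: ref 6 -> HIT, frames=[1,3,6]
Step 6: ref 6 -> HIT, frames=[1,3,6]
Step 7: ref 6 -> HIT, frames=[1,3,6]
Step 8: ref 6 -> HIT, frames=[1,3,6]
Step 9: ref 3 -> HIT, frames=[1,3,6]
Step 10: ref 6 -> HIT, frames=[1,3,6]
Step 11: ref 6 -> HIT, frames=[1,3,6]
Step 12: ref 4 -> FAULT, evict 1, frames=[4,3,6]
At step 12: evicted page 1

Answer: 1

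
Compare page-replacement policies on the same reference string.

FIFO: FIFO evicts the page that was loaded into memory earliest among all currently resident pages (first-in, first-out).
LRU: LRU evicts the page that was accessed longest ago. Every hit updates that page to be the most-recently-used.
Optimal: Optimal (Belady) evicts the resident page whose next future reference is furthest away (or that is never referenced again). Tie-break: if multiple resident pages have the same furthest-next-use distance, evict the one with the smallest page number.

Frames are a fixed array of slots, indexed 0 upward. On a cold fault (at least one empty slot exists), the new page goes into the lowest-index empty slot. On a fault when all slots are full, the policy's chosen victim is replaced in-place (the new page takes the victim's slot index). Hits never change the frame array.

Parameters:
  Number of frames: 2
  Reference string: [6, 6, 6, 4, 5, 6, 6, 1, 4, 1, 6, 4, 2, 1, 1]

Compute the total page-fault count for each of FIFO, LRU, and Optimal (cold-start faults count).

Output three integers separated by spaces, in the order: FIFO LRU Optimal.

--- FIFO ---
  step 0: ref 6 -> FAULT, frames=[6,-] (faults so far: 1)
  step 1: ref 6 -> HIT, frames=[6,-] (faults so far: 1)
  step 2: ref 6 -> HIT, frames=[6,-] (faults so far: 1)
  step 3: ref 4 -> FAULT, frames=[6,4] (faults so far: 2)
  step 4: ref 5 -> FAULT, evict 6, frames=[5,4] (faults so far: 3)
  step 5: ref 6 -> FAULT, evict 4, frames=[5,6] (faults so far: 4)
  step 6: ref 6 -> HIT, frames=[5,6] (faults so far: 4)
  step 7: ref 1 -> FAULT, evict 5, frames=[1,6] (faults so far: 5)
  step 8: ref 4 -> FAULT, evict 6, frames=[1,4] (faults so far: 6)
  step 9: ref 1 -> HIT, frames=[1,4] (faults so far: 6)
  step 10: ref 6 -> FAULT, evict 1, frames=[6,4] (faults so far: 7)
  step 11: ref 4 -> HIT, frames=[6,4] (faults so far: 7)
  step 12: ref 2 -> FAULT, evict 4, frames=[6,2] (faults so far: 8)
  step 13: ref 1 -> FAULT, evict 6, frames=[1,2] (faults so far: 9)
  step 14: ref 1 -> HIT, frames=[1,2] (faults so far: 9)
  FIFO total faults: 9
--- LRU ---
  step 0: ref 6 -> FAULT, frames=[6,-] (faults so far: 1)
  step 1: ref 6 -> HIT, frames=[6,-] (faults so far: 1)
  step 2: ref 6 -> HIT, frames=[6,-] (faults so far: 1)
  step 3: ref 4 -> FAULT, frames=[6,4] (faults so far: 2)
  step 4: ref 5 -> FAULT, evict 6, frames=[5,4] (faults so far: 3)
  step 5: ref 6 -> FAULT, evict 4, frames=[5,6] (faults so far: 4)
  step 6: ref 6 -> HIT, frames=[5,6] (faults so far: 4)
  step 7: ref 1 -> FAULT, evict 5, frames=[1,6] (faults so far: 5)
  step 8: ref 4 -> FAULT, evict 6, frames=[1,4] (faults so far: 6)
  step 9: ref 1 -> HIT, frames=[1,4] (faults so far: 6)
  step 10: ref 6 -> FAULT, evict 4, frames=[1,6] (faults so far: 7)
  step 11: ref 4 -> FAULT, evict 1, frames=[4,6] (faults so far: 8)
  step 12: ref 2 -> FAULT, evict 6, frames=[4,2] (faults so far: 9)
  step 13: ref 1 -> FAULT, evict 4, frames=[1,2] (faults so far: 10)
  step 14: ref 1 -> HIT, frames=[1,2] (faults so far: 10)
  LRU total faults: 10
--- Optimal ---
  step 0: ref 6 -> FAULT, frames=[6,-] (faults so far: 1)
  step 1: ref 6 -> HIT, frames=[6,-] (faults so far: 1)
  step 2: ref 6 -> HIT, frames=[6,-] (faults so far: 1)
  step 3: ref 4 -> FAULT, frames=[6,4] (faults so far: 2)
  step 4: ref 5 -> FAULT, evict 4, frames=[6,5] (faults so far: 3)
  step 5: ref 6 -> HIT, frames=[6,5] (faults so far: 3)
  step 6: ref 6 -> HIT, frames=[6,5] (faults so far: 3)
  step 7: ref 1 -> FAULT, evict 5, frames=[6,1] (faults so far: 4)
  step 8: ref 4 -> FAULT, evict 6, frames=[4,1] (faults so far: 5)
  step 9: ref 1 -> HIT, frames=[4,1] (faults so far: 5)
  step 10: ref 6 -> FAULT, evict 1, frames=[4,6] (faults so far: 6)
  step 11: ref 4 -> HIT, frames=[4,6] (faults so far: 6)
  step 12: ref 2 -> FAULT, evict 4, frames=[2,6] (faults so far: 7)
  step 13: ref 1 -> FAULT, evict 2, frames=[1,6] (faults so far: 8)
  step 14: ref 1 -> HIT, frames=[1,6] (faults so far: 8)
  Optimal total faults: 8

Answer: 9 10 8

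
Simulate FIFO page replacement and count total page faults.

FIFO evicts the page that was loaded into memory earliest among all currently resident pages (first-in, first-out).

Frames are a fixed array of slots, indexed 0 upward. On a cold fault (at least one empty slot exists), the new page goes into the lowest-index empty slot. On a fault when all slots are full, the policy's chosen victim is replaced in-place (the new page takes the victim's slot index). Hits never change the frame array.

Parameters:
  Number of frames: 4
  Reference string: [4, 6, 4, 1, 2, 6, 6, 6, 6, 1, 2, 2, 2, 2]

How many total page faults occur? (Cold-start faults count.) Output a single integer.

Step 0: ref 4 → FAULT, frames=[4,-,-,-]
Step 1: ref 6 → FAULT, frames=[4,6,-,-]
Step 2: ref 4 → HIT, frames=[4,6,-,-]
Step 3: ref 1 → FAULT, frames=[4,6,1,-]
Step 4: ref 2 → FAULT, frames=[4,6,1,2]
Step 5: ref 6 → HIT, frames=[4,6,1,2]
Step 6: ref 6 → HIT, frames=[4,6,1,2]
Step 7: ref 6 → HIT, frames=[4,6,1,2]
Step 8: ref 6 → HIT, frames=[4,6,1,2]
Step 9: ref 1 → HIT, frames=[4,6,1,2]
Step 10: ref 2 → HIT, frames=[4,6,1,2]
Step 11: ref 2 → HIT, frames=[4,6,1,2]
Step 12: ref 2 → HIT, frames=[4,6,1,2]
Step 13: ref 2 → HIT, frames=[4,6,1,2]
Total faults: 4

Answer: 4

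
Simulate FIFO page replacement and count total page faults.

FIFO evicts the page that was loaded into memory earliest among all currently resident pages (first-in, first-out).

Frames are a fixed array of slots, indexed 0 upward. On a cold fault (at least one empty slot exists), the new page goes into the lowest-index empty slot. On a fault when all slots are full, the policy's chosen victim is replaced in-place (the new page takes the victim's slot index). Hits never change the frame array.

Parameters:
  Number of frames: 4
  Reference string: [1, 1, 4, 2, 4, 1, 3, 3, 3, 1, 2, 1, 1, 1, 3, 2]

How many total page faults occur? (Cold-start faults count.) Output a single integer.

Answer: 4

Derivation:
Step 0: ref 1 → FAULT, frames=[1,-,-,-]
Step 1: ref 1 → HIT, frames=[1,-,-,-]
Step 2: ref 4 → FAULT, frames=[1,4,-,-]
Step 3: ref 2 → FAULT, frames=[1,4,2,-]
Step 4: ref 4 → HIT, frames=[1,4,2,-]
Step 5: ref 1 → HIT, frames=[1,4,2,-]
Step 6: ref 3 → FAULT, frames=[1,4,2,3]
Step 7: ref 3 → HIT, frames=[1,4,2,3]
Step 8: ref 3 → HIT, frames=[1,4,2,3]
Step 9: ref 1 → HIT, frames=[1,4,2,3]
Step 10: ref 2 → HIT, frames=[1,4,2,3]
Step 11: ref 1 → HIT, frames=[1,4,2,3]
Step 12: ref 1 → HIT, frames=[1,4,2,3]
Step 13: ref 1 → HIT, frames=[1,4,2,3]
Step 14: ref 3 → HIT, frames=[1,4,2,3]
Step 15: ref 2 → HIT, frames=[1,4,2,3]
Total faults: 4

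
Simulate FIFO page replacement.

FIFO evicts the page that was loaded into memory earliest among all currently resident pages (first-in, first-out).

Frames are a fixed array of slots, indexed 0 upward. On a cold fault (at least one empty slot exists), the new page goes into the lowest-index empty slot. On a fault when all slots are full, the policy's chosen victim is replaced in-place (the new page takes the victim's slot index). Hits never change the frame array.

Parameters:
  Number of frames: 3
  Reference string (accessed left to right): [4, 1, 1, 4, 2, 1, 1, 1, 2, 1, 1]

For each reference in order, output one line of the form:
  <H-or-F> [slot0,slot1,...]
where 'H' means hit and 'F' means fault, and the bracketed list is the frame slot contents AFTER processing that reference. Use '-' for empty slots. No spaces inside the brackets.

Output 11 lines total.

F [4,-,-]
F [4,1,-]
H [4,1,-]
H [4,1,-]
F [4,1,2]
H [4,1,2]
H [4,1,2]
H [4,1,2]
H [4,1,2]
H [4,1,2]
H [4,1,2]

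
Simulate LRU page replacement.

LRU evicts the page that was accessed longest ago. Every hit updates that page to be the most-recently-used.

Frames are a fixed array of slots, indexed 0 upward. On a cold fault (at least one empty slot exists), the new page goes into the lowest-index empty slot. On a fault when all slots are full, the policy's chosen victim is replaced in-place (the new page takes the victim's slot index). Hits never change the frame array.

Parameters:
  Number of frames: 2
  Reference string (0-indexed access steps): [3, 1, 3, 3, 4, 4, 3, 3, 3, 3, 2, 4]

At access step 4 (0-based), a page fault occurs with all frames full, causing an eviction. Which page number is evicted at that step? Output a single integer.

Step 0: ref 3 -> FAULT, frames=[3,-]
Step 1: ref 1 -> FAULT, frames=[3,1]
Step 2: ref 3 -> HIT, frames=[3,1]
Step 3: ref 3 -> HIT, frames=[3,1]
Step 4: ref 4 -> FAULT, evict 1, frames=[3,4]
At step 4: evicted page 1

Answer: 1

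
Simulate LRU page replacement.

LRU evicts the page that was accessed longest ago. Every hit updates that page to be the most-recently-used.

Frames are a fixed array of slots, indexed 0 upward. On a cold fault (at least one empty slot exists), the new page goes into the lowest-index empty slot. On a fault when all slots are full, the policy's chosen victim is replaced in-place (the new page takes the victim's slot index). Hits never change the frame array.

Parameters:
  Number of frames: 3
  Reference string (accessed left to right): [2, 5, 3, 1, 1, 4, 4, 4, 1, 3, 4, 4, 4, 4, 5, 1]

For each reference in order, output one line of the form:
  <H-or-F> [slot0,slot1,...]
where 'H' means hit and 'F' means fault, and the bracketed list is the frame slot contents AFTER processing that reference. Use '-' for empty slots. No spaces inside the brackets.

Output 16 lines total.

F [2,-,-]
F [2,5,-]
F [2,5,3]
F [1,5,3]
H [1,5,3]
F [1,4,3]
H [1,4,3]
H [1,4,3]
H [1,4,3]
H [1,4,3]
H [1,4,3]
H [1,4,3]
H [1,4,3]
H [1,4,3]
F [5,4,3]
F [5,4,1]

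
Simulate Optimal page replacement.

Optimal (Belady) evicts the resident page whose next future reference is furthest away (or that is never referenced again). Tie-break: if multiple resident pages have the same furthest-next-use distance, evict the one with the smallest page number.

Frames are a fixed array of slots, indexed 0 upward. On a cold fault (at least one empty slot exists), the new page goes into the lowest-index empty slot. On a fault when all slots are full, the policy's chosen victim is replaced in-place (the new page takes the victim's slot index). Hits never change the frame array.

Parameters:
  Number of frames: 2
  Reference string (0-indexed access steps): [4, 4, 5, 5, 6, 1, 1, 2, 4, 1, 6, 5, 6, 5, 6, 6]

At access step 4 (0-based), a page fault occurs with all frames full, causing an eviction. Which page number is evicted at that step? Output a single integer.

Answer: 5

Derivation:
Step 0: ref 4 -> FAULT, frames=[4,-]
Step 1: ref 4 -> HIT, frames=[4,-]
Step 2: ref 5 -> FAULT, frames=[4,5]
Step 3: ref 5 -> HIT, frames=[4,5]
Step 4: ref 6 -> FAULT, evict 5, frames=[4,6]
At step 4: evicted page 5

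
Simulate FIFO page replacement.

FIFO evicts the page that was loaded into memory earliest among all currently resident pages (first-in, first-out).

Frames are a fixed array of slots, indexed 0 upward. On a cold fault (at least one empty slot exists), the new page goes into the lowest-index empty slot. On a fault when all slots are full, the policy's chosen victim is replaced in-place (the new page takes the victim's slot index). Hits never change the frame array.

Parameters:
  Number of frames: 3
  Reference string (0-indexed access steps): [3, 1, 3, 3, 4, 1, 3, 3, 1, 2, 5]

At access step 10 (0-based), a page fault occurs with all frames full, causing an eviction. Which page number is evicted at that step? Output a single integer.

Step 0: ref 3 -> FAULT, frames=[3,-,-]
Step 1: ref 1 -> FAULT, frames=[3,1,-]
Step 2: ref 3 -> HIT, frames=[3,1,-]
Step 3: ref 3 -> HIT, frames=[3,1,-]
Step 4: ref 4 -> FAULT, frames=[3,1,4]
Step 5: ref 1 -> HIT, frames=[3,1,4]
Step 6: ref 3 -> HIT, frames=[3,1,4]
Step 7: ref 3 -> HIT, frames=[3,1,4]
Step 8: ref 1 -> HIT, frames=[3,1,4]
Step 9: ref 2 -> FAULT, evict 3, frames=[2,1,4]
Step 10: ref 5 -> FAULT, evict 1, frames=[2,5,4]
At step 10: evicted page 1

Answer: 1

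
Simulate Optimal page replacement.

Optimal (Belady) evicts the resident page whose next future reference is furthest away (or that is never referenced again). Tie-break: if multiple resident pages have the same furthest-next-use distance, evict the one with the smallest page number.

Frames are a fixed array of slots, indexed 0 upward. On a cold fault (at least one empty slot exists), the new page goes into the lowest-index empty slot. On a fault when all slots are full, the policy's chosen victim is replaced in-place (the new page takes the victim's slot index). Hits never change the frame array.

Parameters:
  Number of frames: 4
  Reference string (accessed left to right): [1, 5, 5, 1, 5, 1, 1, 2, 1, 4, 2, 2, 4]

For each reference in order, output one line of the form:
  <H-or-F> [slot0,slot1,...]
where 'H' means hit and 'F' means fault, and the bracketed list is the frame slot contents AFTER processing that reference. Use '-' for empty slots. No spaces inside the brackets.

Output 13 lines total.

F [1,-,-,-]
F [1,5,-,-]
H [1,5,-,-]
H [1,5,-,-]
H [1,5,-,-]
H [1,5,-,-]
H [1,5,-,-]
F [1,5,2,-]
H [1,5,2,-]
F [1,5,2,4]
H [1,5,2,4]
H [1,5,2,4]
H [1,5,2,4]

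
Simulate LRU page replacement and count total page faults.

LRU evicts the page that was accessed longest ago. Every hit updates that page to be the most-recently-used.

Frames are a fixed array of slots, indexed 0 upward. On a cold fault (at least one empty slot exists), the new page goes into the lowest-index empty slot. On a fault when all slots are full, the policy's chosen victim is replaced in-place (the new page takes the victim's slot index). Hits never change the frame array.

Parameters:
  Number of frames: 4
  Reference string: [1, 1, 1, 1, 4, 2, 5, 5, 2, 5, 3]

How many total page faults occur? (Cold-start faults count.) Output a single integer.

Answer: 5

Derivation:
Step 0: ref 1 → FAULT, frames=[1,-,-,-]
Step 1: ref 1 → HIT, frames=[1,-,-,-]
Step 2: ref 1 → HIT, frames=[1,-,-,-]
Step 3: ref 1 → HIT, frames=[1,-,-,-]
Step 4: ref 4 → FAULT, frames=[1,4,-,-]
Step 5: ref 2 → FAULT, frames=[1,4,2,-]
Step 6: ref 5 → FAULT, frames=[1,4,2,5]
Step 7: ref 5 → HIT, frames=[1,4,2,5]
Step 8: ref 2 → HIT, frames=[1,4,2,5]
Step 9: ref 5 → HIT, frames=[1,4,2,5]
Step 10: ref 3 → FAULT (evict 1), frames=[3,4,2,5]
Total faults: 5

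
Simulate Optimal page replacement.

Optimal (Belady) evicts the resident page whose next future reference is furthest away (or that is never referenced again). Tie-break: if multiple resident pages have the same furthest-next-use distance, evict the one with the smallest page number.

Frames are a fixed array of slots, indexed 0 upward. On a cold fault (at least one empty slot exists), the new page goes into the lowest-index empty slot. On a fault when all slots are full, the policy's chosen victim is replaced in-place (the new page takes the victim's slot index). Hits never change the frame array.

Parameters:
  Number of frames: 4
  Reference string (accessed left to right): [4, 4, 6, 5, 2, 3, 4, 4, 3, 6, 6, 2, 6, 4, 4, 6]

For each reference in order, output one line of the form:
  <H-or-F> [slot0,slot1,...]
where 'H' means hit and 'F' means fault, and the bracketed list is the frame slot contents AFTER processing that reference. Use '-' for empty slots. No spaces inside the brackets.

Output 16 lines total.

F [4,-,-,-]
H [4,-,-,-]
F [4,6,-,-]
F [4,6,5,-]
F [4,6,5,2]
F [4,6,3,2]
H [4,6,3,2]
H [4,6,3,2]
H [4,6,3,2]
H [4,6,3,2]
H [4,6,3,2]
H [4,6,3,2]
H [4,6,3,2]
H [4,6,3,2]
H [4,6,3,2]
H [4,6,3,2]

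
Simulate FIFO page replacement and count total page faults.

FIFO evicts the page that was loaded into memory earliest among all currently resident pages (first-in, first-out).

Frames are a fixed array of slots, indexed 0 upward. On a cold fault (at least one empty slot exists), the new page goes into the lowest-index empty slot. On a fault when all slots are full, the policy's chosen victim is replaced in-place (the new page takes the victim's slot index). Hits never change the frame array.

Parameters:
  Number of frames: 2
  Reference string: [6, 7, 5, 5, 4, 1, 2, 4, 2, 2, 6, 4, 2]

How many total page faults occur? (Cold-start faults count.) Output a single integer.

Answer: 9

Derivation:
Step 0: ref 6 → FAULT, frames=[6,-]
Step 1: ref 7 → FAULT, frames=[6,7]
Step 2: ref 5 → FAULT (evict 6), frames=[5,7]
Step 3: ref 5 → HIT, frames=[5,7]
Step 4: ref 4 → FAULT (evict 7), frames=[5,4]
Step 5: ref 1 → FAULT (evict 5), frames=[1,4]
Step 6: ref 2 → FAULT (evict 4), frames=[1,2]
Step 7: ref 4 → FAULT (evict 1), frames=[4,2]
Step 8: ref 2 → HIT, frames=[4,2]
Step 9: ref 2 → HIT, frames=[4,2]
Step 10: ref 6 → FAULT (evict 2), frames=[4,6]
Step 11: ref 4 → HIT, frames=[4,6]
Step 12: ref 2 → FAULT (evict 4), frames=[2,6]
Total faults: 9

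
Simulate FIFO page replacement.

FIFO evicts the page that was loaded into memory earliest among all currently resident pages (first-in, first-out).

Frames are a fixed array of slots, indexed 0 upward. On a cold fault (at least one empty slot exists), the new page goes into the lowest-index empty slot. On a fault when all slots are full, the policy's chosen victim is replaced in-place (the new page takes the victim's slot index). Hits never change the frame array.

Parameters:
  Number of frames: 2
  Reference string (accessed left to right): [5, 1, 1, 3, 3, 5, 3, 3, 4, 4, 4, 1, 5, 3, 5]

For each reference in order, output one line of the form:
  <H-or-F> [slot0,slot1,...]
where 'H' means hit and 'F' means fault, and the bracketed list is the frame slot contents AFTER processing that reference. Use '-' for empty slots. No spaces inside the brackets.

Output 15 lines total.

F [5,-]
F [5,1]
H [5,1]
F [3,1]
H [3,1]
F [3,5]
H [3,5]
H [3,5]
F [4,5]
H [4,5]
H [4,5]
F [4,1]
F [5,1]
F [5,3]
H [5,3]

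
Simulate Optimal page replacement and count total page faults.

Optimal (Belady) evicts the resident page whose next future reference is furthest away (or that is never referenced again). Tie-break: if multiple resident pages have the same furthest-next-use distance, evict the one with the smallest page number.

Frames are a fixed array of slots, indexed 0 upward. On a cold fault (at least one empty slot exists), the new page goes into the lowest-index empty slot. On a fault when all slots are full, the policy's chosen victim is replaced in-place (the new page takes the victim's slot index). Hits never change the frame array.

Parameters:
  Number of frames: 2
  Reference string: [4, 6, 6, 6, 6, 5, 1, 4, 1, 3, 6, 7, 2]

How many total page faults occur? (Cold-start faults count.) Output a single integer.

Step 0: ref 4 → FAULT, frames=[4,-]
Step 1: ref 6 → FAULT, frames=[4,6]
Step 2: ref 6 → HIT, frames=[4,6]
Step 3: ref 6 → HIT, frames=[4,6]
Step 4: ref 6 → HIT, frames=[4,6]
Step 5: ref 5 → FAULT (evict 6), frames=[4,5]
Step 6: ref 1 → FAULT (evict 5), frames=[4,1]
Step 7: ref 4 → HIT, frames=[4,1]
Step 8: ref 1 → HIT, frames=[4,1]
Step 9: ref 3 → FAULT (evict 1), frames=[4,3]
Step 10: ref 6 → FAULT (evict 3), frames=[4,6]
Step 11: ref 7 → FAULT (evict 4), frames=[7,6]
Step 12: ref 2 → FAULT (evict 6), frames=[7,2]
Total faults: 8

Answer: 8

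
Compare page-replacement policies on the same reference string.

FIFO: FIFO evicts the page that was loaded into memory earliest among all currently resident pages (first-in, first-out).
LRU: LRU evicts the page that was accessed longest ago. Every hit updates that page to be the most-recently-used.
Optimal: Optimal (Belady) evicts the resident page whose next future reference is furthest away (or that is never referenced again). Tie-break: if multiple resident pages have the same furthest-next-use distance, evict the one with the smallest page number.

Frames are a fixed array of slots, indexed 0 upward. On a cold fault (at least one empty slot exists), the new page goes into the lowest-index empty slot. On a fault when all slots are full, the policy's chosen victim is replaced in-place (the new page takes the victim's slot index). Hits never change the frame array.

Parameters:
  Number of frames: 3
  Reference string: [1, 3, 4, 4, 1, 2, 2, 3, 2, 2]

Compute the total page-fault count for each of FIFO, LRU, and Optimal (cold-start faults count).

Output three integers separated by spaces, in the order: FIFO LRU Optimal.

Answer: 4 5 4

Derivation:
--- FIFO ---
  step 0: ref 1 -> FAULT, frames=[1,-,-] (faults so far: 1)
  step 1: ref 3 -> FAULT, frames=[1,3,-] (faults so far: 2)
  step 2: ref 4 -> FAULT, frames=[1,3,4] (faults so far: 3)
  step 3: ref 4 -> HIT, frames=[1,3,4] (faults so far: 3)
  step 4: ref 1 -> HIT, frames=[1,3,4] (faults so far: 3)
  step 5: ref 2 -> FAULT, evict 1, frames=[2,3,4] (faults so far: 4)
  step 6: ref 2 -> HIT, frames=[2,3,4] (faults so far: 4)
  step 7: ref 3 -> HIT, frames=[2,3,4] (faults so far: 4)
  step 8: ref 2 -> HIT, frames=[2,3,4] (faults so far: 4)
  step 9: ref 2 -> HIT, frames=[2,3,4] (faults so far: 4)
  FIFO total faults: 4
--- LRU ---
  step 0: ref 1 -> FAULT, frames=[1,-,-] (faults so far: 1)
  step 1: ref 3 -> FAULT, frames=[1,3,-] (faults so far: 2)
  step 2: ref 4 -> FAULT, frames=[1,3,4] (faults so far: 3)
  step 3: ref 4 -> HIT, frames=[1,3,4] (faults so far: 3)
  step 4: ref 1 -> HIT, frames=[1,3,4] (faults so far: 3)
  step 5: ref 2 -> FAULT, evict 3, frames=[1,2,4] (faults so far: 4)
  step 6: ref 2 -> HIT, frames=[1,2,4] (faults so far: 4)
  step 7: ref 3 -> FAULT, evict 4, frames=[1,2,3] (faults so far: 5)
  step 8: ref 2 -> HIT, frames=[1,2,3] (faults so far: 5)
  step 9: ref 2 -> HIT, frames=[1,2,3] (faults so far: 5)
  LRU total faults: 5
--- Optimal ---
  step 0: ref 1 -> FAULT, frames=[1,-,-] (faults so far: 1)
  step 1: ref 3 -> FAULT, frames=[1,3,-] (faults so far: 2)
  step 2: ref 4 -> FAULT, frames=[1,3,4] (faults so far: 3)
  step 3: ref 4 -> HIT, frames=[1,3,4] (faults so far: 3)
  step 4: ref 1 -> HIT, frames=[1,3,4] (faults so far: 3)
  step 5: ref 2 -> FAULT, evict 1, frames=[2,3,4] (faults so far: 4)
  step 6: ref 2 -> HIT, frames=[2,3,4] (faults so far: 4)
  step 7: ref 3 -> HIT, frames=[2,3,4] (faults so far: 4)
  step 8: ref 2 -> HIT, frames=[2,3,4] (faults so far: 4)
  step 9: ref 2 -> HIT, frames=[2,3,4] (faults so far: 4)
  Optimal total faults: 4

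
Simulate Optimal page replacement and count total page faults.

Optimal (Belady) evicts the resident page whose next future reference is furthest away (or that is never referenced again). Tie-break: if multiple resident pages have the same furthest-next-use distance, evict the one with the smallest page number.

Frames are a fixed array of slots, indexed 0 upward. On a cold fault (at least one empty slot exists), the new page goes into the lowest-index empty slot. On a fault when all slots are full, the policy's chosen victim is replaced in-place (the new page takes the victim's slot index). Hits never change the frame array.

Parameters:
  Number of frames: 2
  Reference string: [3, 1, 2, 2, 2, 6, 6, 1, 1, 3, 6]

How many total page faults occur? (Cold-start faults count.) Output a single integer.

Step 0: ref 3 → FAULT, frames=[3,-]
Step 1: ref 1 → FAULT, frames=[3,1]
Step 2: ref 2 → FAULT (evict 3), frames=[2,1]
Step 3: ref 2 → HIT, frames=[2,1]
Step 4: ref 2 → HIT, frames=[2,1]
Step 5: ref 6 → FAULT (evict 2), frames=[6,1]
Step 6: ref 6 → HIT, frames=[6,1]
Step 7: ref 1 → HIT, frames=[6,1]
Step 8: ref 1 → HIT, frames=[6,1]
Step 9: ref 3 → FAULT (evict 1), frames=[6,3]
Step 10: ref 6 → HIT, frames=[6,3]
Total faults: 5

Answer: 5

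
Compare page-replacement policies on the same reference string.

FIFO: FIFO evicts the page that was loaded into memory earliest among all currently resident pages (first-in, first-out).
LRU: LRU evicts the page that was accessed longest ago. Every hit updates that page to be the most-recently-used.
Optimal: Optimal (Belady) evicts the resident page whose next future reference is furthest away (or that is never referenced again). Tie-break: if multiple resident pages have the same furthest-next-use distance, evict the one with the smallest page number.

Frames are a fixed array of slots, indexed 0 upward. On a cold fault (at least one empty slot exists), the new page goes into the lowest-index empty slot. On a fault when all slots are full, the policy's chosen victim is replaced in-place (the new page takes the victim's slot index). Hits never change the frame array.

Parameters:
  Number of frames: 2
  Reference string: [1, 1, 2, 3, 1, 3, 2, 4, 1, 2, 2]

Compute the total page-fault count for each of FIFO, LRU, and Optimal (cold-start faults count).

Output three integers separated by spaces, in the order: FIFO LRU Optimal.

--- FIFO ---
  step 0: ref 1 -> FAULT, frames=[1,-] (faults so far: 1)
  step 1: ref 1 -> HIT, frames=[1,-] (faults so far: 1)
  step 2: ref 2 -> FAULT, frames=[1,2] (faults so far: 2)
  step 3: ref 3 -> FAULT, evict 1, frames=[3,2] (faults so far: 3)
  step 4: ref 1 -> FAULT, evict 2, frames=[3,1] (faults so far: 4)
  step 5: ref 3 -> HIT, frames=[3,1] (faults so far: 4)
  step 6: ref 2 -> FAULT, evict 3, frames=[2,1] (faults so far: 5)
  step 7: ref 4 -> FAULT, evict 1, frames=[2,4] (faults so far: 6)
  step 8: ref 1 -> FAULT, evict 2, frames=[1,4] (faults so far: 7)
  step 9: ref 2 -> FAULT, evict 4, frames=[1,2] (faults so far: 8)
  step 10: ref 2 -> HIT, frames=[1,2] (faults so far: 8)
  FIFO total faults: 8
--- LRU ---
  step 0: ref 1 -> FAULT, frames=[1,-] (faults so far: 1)
  step 1: ref 1 -> HIT, frames=[1,-] (faults so far: 1)
  step 2: ref 2 -> FAULT, frames=[1,2] (faults so far: 2)
  step 3: ref 3 -> FAULT, evict 1, frames=[3,2] (faults so far: 3)
  step 4: ref 1 -> FAULT, evict 2, frames=[3,1] (faults so far: 4)
  step 5: ref 3 -> HIT, frames=[3,1] (faults so far: 4)
  step 6: ref 2 -> FAULT, evict 1, frames=[3,2] (faults so far: 5)
  step 7: ref 4 -> FAULT, evict 3, frames=[4,2] (faults so far: 6)
  step 8: ref 1 -> FAULT, evict 2, frames=[4,1] (faults so far: 7)
  step 9: ref 2 -> FAULT, evict 4, frames=[2,1] (faults so far: 8)
  step 10: ref 2 -> HIT, frames=[2,1] (faults so far: 8)
  LRU total faults: 8
--- Optimal ---
  step 0: ref 1 -> FAULT, frames=[1,-] (faults so far: 1)
  step 1: ref 1 -> HIT, frames=[1,-] (faults so far: 1)
  step 2: ref 2 -> FAULT, frames=[1,2] (faults so far: 2)
  step 3: ref 3 -> FAULT, evict 2, frames=[1,3] (faults so far: 3)
  step 4: ref 1 -> HIT, frames=[1,3] (faults so far: 3)
  step 5: ref 3 -> HIT, frames=[1,3] (faults so far: 3)
  step 6: ref 2 -> FAULT, evict 3, frames=[1,2] (faults so far: 4)
  step 7: ref 4 -> FAULT, evict 2, frames=[1,4] (faults so far: 5)
  step 8: ref 1 -> HIT, frames=[1,4] (faults so far: 5)
  step 9: ref 2 -> FAULT, evict 1, frames=[2,4] (faults so far: 6)
  step 10: ref 2 -> HIT, frames=[2,4] (faults so far: 6)
  Optimal total faults: 6

Answer: 8 8 6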